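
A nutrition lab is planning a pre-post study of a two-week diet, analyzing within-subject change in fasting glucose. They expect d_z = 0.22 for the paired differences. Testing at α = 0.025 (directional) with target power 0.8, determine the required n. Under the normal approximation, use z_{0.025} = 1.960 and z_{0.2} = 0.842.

n = 163 pairs

For a paired (one-sample on differences) test: n = ((z_{α} + z_β) / d)².
z_{α} + z_β = 1.960 + 0.842 = 2.802.
n = (2.802 / 0.22)² = 12.736² = 162.21.
Round up.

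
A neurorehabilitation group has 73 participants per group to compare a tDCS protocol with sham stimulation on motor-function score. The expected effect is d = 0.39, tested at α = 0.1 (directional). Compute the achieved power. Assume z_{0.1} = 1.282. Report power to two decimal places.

power ≈ 0.86

For two equal groups, power = Φ(d·√(n/2) − z_{α}).
d·√(n/2) = 0.39 × √(73/2) = 0.39 × 6.042 = 2.356.
z_β = 2.356 − 1.282 = 1.074.
Power = Φ(1.074) = 0.859.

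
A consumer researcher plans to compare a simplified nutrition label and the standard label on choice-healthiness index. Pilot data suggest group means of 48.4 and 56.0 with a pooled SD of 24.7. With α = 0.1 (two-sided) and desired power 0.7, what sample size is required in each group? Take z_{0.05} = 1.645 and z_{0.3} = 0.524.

n = 100 per group

Cohen's d = |M₁ − M₂| / SD_pooled = |48.4 − 56.0| / 24.7 = 7.6 / 24.7 = 0.308.
For two independent groups with equal n: n = 2·((z_{α/2} + z_β) / d)².
z_{α/2} + z_β = 1.645 + 0.524 = 2.169.
n = 2 × (2.169 / 0.308)² = 2 × 7.042² = 2 × 49.59 = 99.2.
Round up to the next whole participant.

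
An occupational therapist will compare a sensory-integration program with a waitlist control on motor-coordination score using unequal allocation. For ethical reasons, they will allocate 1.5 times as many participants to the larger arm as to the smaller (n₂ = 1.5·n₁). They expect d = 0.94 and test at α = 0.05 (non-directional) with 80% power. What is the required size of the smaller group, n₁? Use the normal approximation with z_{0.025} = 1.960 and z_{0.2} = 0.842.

n₁ = 15

With allocation ratio k = n₂/n₁ = 1.5, Var(x̄₁−x̄₂) = σ²(1/n₁ + 1/(k·n₁)) = σ²·(k+1)/(k·n₁).
So n₁ = (1 + 1/k)·((z_{α/2} + z_β)/d)² = 1.667 × (2.802/0.94)².
n₁ = 1.667 × 8.89 = 14.8.
Round up: n₁ = 15, giving n₂ = ⌈1.5 × 15⌉ = ⌈22.5⌉ = 23.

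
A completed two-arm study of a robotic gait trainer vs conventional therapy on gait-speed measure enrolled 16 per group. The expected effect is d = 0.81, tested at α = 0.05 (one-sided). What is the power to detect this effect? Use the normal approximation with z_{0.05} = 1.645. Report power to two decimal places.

power ≈ 0.74

For two equal groups, power = Φ(d·√(n/2) − z_{α}).
d·√(n/2) = 0.81 × √(16/2) = 0.81 × 2.828 = 2.291.
z_β = 2.291 − 1.645 = 0.646.
Power = Φ(0.646) = 0.741.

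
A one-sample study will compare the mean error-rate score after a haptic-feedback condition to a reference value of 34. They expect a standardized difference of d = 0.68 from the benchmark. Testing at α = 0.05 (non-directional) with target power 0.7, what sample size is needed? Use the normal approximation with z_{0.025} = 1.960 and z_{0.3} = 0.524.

For a one-sample test: n = ((z_{α/2} + z_β) / d)².
z_{α/2} + z_β = 1.960 + 0.524 = 2.484.
n = (2.484 / 0.68)² = 3.653² = 13.34.
Round up.

n = 14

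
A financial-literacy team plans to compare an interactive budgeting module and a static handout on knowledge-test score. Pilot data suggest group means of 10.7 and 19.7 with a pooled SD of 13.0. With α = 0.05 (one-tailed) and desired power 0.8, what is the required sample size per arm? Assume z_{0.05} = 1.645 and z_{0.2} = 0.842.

Cohen's d = |M₁ − M₂| / SD_pooled = |10.7 − 19.7| / 13.0 = 9.0 / 13.0 = 0.692.
For two independent groups with equal n: n = 2·((z_{α} + z_β) / d)².
z_{α} + z_β = 1.645 + 0.842 = 2.487.
n = 2 × (2.487 / 0.692)² = 2 × 3.594² = 2 × 12.92 = 25.8.
Round up to the next whole participant.

n = 26 per group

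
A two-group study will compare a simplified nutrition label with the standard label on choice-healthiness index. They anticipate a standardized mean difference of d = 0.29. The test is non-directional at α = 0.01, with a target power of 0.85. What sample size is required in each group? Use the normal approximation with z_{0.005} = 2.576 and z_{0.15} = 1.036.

For two independent groups with equal n: n = 2·((z_{α/2} + z_β) / d)².
z_{α/2} + z_β = 2.576 + 1.036 = 3.612.
n = 2 × (3.612 / 0.29)² = 2 × 12.455² = 2 × 155.13 = 310.3.
Round up to the next whole participant.

n = 311 per group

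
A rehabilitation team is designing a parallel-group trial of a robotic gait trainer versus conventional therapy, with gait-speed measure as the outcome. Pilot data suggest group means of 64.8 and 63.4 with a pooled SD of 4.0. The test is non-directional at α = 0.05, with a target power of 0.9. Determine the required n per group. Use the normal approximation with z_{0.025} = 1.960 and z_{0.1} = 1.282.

n = 172 per group

Cohen's d = |M₁ − M₂| / SD_pooled = |64.8 − 63.4| / 4.0 = 1.4 / 4.0 = 0.350.
For two independent groups with equal n: n = 2·((z_{α/2} + z_β) / d)².
z_{α/2} + z_β = 1.960 + 1.282 = 3.242.
n = 2 × (3.242 / 0.350)² = 2 × 9.263² = 2 × 85.80 = 171.6.
Round up to the next whole participant.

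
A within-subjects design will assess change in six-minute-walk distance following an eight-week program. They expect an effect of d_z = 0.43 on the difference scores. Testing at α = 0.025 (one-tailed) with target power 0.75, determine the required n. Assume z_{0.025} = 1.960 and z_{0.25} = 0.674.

n = 38 pairs

For a paired (one-sample on differences) test: n = ((z_{α} + z_β) / d)².
z_{α} + z_β = 1.960 + 0.674 = 2.634.
n = (2.634 / 0.43)² = 6.126² = 37.52.
Round up.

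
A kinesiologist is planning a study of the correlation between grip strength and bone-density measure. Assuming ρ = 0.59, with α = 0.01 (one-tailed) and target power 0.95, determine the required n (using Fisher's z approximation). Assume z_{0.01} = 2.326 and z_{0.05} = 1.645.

Fisher's z: C = ½·ln((1+r)/(1−r)) = ½·ln(3.8780) = 0.6777.
n = ((z_{α} + z_β)/C)² + 3.
(2.326 + 1.645) / 0.6777 = 3.971 / 0.6777 = 5.860.
n = 5.860² + 3 = 34.33 + 3 = 37.3.
Round up.

n = 38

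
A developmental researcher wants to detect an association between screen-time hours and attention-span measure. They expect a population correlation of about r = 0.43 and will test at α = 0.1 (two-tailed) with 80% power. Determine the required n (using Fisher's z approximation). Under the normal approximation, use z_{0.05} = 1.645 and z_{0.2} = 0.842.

n = 33

Fisher's z: C = ½·ln((1+r)/(1−r)) = ½·ln(2.5088) = 0.4599.
n = ((z_{α/2} + z_β)/C)² + 3.
(1.645 + 0.842) / 0.4599 = 2.487 / 0.4599 = 5.408.
n = 5.408² + 3 = 29.24 + 3 = 32.2.
Round up.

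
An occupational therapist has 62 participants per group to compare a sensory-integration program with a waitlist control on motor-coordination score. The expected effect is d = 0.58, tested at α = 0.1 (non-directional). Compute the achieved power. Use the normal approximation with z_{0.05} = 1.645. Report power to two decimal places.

power ≈ 0.94

For two equal groups, power = Φ(d·√(n/2) − z_{α/2}).
d·√(n/2) = 0.58 × √(62/2) = 0.58 × 5.568 = 3.229.
z_β = 3.229 − 1.645 = 1.584.
Power = Φ(1.584) = 0.943.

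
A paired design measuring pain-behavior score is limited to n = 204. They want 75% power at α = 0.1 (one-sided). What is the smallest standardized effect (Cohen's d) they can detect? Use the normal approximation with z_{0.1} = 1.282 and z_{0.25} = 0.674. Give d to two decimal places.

For a single sample (or paired design) of n = 204: d_min = (z_{α} + z_β)/√n.
z-sum = 1.282 + 0.674 = 1.956.
d_min = 1.956 / √204 = 1.956 / 14.283 = 0.137.

d_min ≈ 0.14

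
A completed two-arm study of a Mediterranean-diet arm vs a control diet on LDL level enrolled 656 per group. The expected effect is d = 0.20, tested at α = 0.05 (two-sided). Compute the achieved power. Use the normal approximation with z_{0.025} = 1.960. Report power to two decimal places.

power ≈ 0.95

For two equal groups, power = Φ(d·√(n/2) − z_{α/2}).
d·√(n/2) = 0.20 × √(656/2) = 0.20 × 18.111 = 3.622.
z_β = 3.622 − 1.960 = 1.662.
Power = Φ(1.662) = 0.952.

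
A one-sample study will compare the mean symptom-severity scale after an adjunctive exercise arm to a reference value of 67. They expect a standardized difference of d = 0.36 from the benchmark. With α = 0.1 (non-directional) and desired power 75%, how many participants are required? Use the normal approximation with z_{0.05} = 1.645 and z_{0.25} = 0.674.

n = 42

For a one-sample test: n = ((z_{α/2} + z_β) / d)².
z_{α/2} + z_β = 1.645 + 0.674 = 2.319.
n = (2.319 / 0.36)² = 6.442² = 41.50.
Round up.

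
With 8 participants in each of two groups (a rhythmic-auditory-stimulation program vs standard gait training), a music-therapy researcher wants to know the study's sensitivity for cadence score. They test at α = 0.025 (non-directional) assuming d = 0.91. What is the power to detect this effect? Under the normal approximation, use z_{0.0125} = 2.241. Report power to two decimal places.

power ≈ 0.34

For two equal groups, power = Φ(d·√(n/2) − z_{α/2}).
d·√(n/2) = 0.91 × √(8/2) = 0.91 × 2.000 = 1.820.
z_β = 1.820 − 2.241 = -0.421.
Power = Φ(-0.421) = 0.337.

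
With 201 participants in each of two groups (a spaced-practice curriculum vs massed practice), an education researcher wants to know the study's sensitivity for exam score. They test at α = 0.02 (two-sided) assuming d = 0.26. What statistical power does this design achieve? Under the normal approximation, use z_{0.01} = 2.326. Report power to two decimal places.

For two equal groups, power = Φ(d·√(n/2) − z_{α/2}).
d·√(n/2) = 0.26 × √(201/2) = 0.26 × 10.025 = 2.606.
z_β = 2.606 − 2.326 = 0.280.
Power = Φ(0.280) = 0.610.

power ≈ 0.61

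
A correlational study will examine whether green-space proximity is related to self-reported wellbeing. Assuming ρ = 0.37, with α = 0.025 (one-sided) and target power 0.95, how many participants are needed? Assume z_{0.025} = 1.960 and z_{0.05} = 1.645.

n = 90

Fisher's z: C = ½·ln((1+r)/(1−r)) = ½·ln(2.1746) = 0.3884.
n = ((z_{α} + z_β)/C)² + 3.
(1.960 + 1.645) / 0.3884 = 3.605 / 0.3884 = 9.282.
n = 9.282² + 3 = 86.15 + 3 = 89.1.
Round up.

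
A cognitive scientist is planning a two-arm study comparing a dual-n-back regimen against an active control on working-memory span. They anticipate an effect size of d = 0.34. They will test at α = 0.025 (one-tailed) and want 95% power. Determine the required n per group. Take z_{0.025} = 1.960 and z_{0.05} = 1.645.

n = 225 per group

For two independent groups with equal n: n = 2·((z_{α} + z_β) / d)².
z_{α} + z_β = 1.960 + 1.645 = 3.605.
n = 2 × (3.605 / 0.34)² = 2 × 10.603² = 2 × 112.42 = 224.8.
Round up to the next whole participant.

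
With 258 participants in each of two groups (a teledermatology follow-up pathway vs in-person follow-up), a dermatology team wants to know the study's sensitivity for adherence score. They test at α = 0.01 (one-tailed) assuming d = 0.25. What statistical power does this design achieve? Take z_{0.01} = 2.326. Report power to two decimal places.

power ≈ 0.70

For two equal groups, power = Φ(d·√(n/2) − z_{α}).
d·√(n/2) = 0.25 × √(258/2) = 0.25 × 11.358 = 2.839.
z_β = 2.839 − 2.326 = 0.513.
Power = Φ(0.513) = 0.696.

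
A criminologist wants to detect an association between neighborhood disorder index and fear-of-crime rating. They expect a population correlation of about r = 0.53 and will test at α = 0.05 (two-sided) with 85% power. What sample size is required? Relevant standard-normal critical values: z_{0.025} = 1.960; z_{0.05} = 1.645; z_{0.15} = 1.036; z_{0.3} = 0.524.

n = 29

Fisher's z: C = ½·ln((1+r)/(1−r)) = ½·ln(3.2553) = 0.5901.
n = ((z_{α/2} + z_β)/C)² + 3.
(1.960 + 1.036) / 0.5901 = 2.996 / 0.5901 = 5.077.
n = 5.077² + 3 = 25.78 + 3 = 28.8.
Round up.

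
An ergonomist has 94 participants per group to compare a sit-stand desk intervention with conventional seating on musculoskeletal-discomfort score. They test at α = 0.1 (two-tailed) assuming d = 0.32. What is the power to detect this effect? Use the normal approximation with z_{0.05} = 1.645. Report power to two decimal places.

power ≈ 0.71

For two equal groups, power = Φ(d·√(n/2) − z_{α/2}).
d·√(n/2) = 0.32 × √(94/2) = 0.32 × 6.856 = 2.194.
z_β = 2.194 − 1.645 = 0.549.
Power = Φ(0.549) = 0.708.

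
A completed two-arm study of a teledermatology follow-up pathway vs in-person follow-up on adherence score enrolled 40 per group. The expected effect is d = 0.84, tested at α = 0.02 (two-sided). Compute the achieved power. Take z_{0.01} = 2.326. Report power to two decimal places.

For two equal groups, power = Φ(d·√(n/2) − z_{α/2}).
d·√(n/2) = 0.84 × √(40/2) = 0.84 × 4.472 = 3.757.
z_β = 3.757 − 2.326 = 1.431.
Power = Φ(1.431) = 0.924.

power ≈ 0.92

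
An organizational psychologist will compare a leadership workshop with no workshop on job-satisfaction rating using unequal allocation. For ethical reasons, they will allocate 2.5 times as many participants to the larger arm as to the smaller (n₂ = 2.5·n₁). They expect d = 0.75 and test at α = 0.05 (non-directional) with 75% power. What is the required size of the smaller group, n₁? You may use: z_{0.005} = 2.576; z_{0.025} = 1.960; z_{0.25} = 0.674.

n₁ = 18

With allocation ratio k = n₂/n₁ = 2.5, Var(x̄₁−x̄₂) = σ²(1/n₁ + 1/(k·n₁)) = σ²·(k+1)/(k·n₁).
So n₁ = (1 + 1/k)·((z_{α/2} + z_β)/d)² = 1.400 × (2.634/0.75)².
n₁ = 1.400 × 12.33 = 17.3.
Round up: n₁ = 18, giving n₂ = 2.5 × 18 = 45.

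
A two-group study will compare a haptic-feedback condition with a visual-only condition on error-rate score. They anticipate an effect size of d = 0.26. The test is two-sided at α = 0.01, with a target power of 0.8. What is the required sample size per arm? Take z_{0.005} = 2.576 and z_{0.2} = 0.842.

n = 346 per group

For two independent groups with equal n: n = 2·((z_{α/2} + z_β) / d)².
z_{α/2} + z_β = 2.576 + 0.842 = 3.418.
n = 2 × (3.418 / 0.26)² = 2 × 13.146² = 2 × 172.82 = 345.6.
Round up to the next whole participant.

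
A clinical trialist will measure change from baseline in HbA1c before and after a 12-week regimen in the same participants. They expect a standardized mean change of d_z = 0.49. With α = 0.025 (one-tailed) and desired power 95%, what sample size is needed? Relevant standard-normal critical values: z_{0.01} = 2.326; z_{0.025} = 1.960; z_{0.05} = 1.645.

For a paired (one-sample on differences) test: n = ((z_{α} + z_β) / d)².
z_{α} + z_β = 1.960 + 1.645 = 3.605.
n = (3.605 / 0.49)² = 7.357² = 54.13.
Round up.

n = 55 pairs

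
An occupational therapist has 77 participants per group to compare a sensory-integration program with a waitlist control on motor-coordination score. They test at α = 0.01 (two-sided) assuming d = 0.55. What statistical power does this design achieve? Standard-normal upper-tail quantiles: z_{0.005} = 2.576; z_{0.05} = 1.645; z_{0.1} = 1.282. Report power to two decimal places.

For two equal groups, power = Φ(d·√(n/2) − z_{α/2}).
d·√(n/2) = 0.55 × √(77/2) = 0.55 × 6.205 = 3.413.
z_β = 3.413 − 2.576 = 0.837.
Power = Φ(0.837) = 0.799.

power ≈ 0.80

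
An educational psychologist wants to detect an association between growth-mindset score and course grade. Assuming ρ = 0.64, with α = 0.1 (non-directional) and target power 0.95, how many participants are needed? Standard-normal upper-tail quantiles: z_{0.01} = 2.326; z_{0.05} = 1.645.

n = 22

Fisher's z: C = ½·ln((1+r)/(1−r)) = ½·ln(4.5556) = 0.7582.
n = ((z_{α/2} + z_β)/C)² + 3.
(1.645 + 1.645) / 0.7582 = 3.290 / 0.7582 = 4.339.
n = 4.339² + 3 = 18.83 + 3 = 21.8.
Round up.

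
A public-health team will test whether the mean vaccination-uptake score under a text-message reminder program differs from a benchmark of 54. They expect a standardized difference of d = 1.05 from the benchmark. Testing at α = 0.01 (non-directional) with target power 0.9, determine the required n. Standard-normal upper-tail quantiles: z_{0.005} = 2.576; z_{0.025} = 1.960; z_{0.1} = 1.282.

n = 14

For a one-sample test: n = ((z_{α/2} + z_β) / d)².
z_{α/2} + z_β = 2.576 + 1.282 = 3.858.
n = (3.858 / 1.05)² = 3.674² = 13.50.
Round up.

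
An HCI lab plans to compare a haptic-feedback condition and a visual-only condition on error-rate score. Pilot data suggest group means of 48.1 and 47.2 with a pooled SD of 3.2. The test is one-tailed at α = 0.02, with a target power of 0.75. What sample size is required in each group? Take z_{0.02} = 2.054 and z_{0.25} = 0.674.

Cohen's d = |M₁ − M₂| / SD_pooled = |48.1 − 47.2| / 3.2 = 0.9 / 3.2 = 0.281.
For two independent groups with equal n: n = 2·((z_{α} + z_β) / d)².
z_{α} + z_β = 2.054 + 0.674 = 2.728.
n = 2 × (2.728 / 0.281)² = 2 × 9.708² = 2 × 94.25 = 188.5.
Round up to the next whole participant.

n = 189 per group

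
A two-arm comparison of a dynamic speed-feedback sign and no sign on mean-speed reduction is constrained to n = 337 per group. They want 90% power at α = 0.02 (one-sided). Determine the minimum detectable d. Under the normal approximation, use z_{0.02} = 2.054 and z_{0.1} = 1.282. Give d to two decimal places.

d_min ≈ 0.26

For two independent groups of n = 337 each: d_min = (z_{α} + z_β)·√(2/n).
z-sum = 2.054 + 1.282 = 3.336.
d_min = 3.336 × √(2/337) = 3.336 × 0.0770 = 0.257.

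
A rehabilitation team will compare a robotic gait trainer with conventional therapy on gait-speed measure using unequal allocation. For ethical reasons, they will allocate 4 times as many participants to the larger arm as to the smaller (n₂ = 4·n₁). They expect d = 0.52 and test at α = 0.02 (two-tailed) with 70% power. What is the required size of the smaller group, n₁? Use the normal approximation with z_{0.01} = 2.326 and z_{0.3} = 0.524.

With allocation ratio k = n₂/n₁ = 4, Var(x̄₁−x̄₂) = σ²(1/n₁ + 1/(k·n₁)) = σ²·(k+1)/(k·n₁).
So n₁ = (1 + 1/k)·((z_{α/2} + z_β)/d)² = 1.250 × (2.850/0.52)².
n₁ = 1.250 × 30.04 = 37.5.
Round up: n₁ = 38, giving n₂ = 4 × 38 = 152.

n₁ = 38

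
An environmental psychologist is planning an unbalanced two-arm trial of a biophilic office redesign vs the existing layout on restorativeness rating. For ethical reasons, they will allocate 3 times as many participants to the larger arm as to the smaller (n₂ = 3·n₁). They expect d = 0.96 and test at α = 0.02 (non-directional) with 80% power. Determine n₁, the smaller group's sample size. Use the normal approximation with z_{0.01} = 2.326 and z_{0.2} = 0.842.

n₁ = 15

With allocation ratio k = n₂/n₁ = 3, Var(x̄₁−x̄₂) = σ²(1/n₁ + 1/(k·n₁)) = σ²·(k+1)/(k·n₁).
So n₁ = (1 + 1/k)·((z_{α/2} + z_β)/d)² = 1.333 × (3.168/0.96)².
n₁ = 1.333 × 10.89 = 14.5.
Round up: n₁ = 15, giving n₂ = 3 × 15 = 45.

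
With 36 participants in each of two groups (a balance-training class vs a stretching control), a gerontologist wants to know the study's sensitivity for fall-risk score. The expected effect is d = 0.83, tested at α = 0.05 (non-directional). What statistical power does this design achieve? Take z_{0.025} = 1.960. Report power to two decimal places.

power ≈ 0.94

For two equal groups, power = Φ(d·√(n/2) − z_{α/2}).
d·√(n/2) = 0.83 × √(36/2) = 0.83 × 4.243 = 3.521.
z_β = 3.521 − 1.960 = 1.561.
Power = Φ(1.561) = 0.941.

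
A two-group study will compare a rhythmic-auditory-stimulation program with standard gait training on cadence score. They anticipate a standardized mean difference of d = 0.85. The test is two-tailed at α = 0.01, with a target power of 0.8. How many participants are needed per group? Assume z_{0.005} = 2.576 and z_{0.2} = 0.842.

For two independent groups with equal n: n = 2·((z_{α/2} + z_β) / d)².
z_{α/2} + z_β = 2.576 + 0.842 = 3.418.
n = 2 × (3.418 / 0.85)² = 2 × 4.021² = 2 × 16.17 = 32.3.
Round up to the next whole participant.

n = 33 per group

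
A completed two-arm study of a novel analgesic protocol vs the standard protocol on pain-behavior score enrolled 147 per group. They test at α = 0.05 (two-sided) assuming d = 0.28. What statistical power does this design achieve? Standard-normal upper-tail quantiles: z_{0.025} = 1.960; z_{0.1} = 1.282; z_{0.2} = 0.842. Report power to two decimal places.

For two equal groups, power = Φ(d·√(n/2) − z_{α/2}).
d·√(n/2) = 0.28 × √(147/2) = 0.28 × 8.573 = 2.400.
z_β = 2.400 − 1.960 = 0.440.
Power = Φ(0.440) = 0.670.

power ≈ 0.67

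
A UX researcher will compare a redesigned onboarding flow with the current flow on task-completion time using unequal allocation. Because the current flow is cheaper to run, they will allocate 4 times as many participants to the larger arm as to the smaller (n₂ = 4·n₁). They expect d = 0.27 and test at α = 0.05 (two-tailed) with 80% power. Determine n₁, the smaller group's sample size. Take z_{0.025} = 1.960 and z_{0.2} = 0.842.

n₁ = 135

With allocation ratio k = n₂/n₁ = 4, Var(x̄₁−x̄₂) = σ²(1/n₁ + 1/(k·n₁)) = σ²·(k+1)/(k·n₁).
So n₁ = (1 + 1/k)·((z_{α/2} + z_β)/d)² = 1.250 × (2.802/0.27)².
n₁ = 1.250 × 107.70 = 134.6.
Round up: n₁ = 135, giving n₂ = 4 × 135 = 540.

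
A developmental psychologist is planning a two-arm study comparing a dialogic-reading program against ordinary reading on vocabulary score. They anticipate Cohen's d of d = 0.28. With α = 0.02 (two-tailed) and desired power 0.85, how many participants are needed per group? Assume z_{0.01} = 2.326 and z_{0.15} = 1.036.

n = 289 per group

For two independent groups with equal n: n = 2·((z_{α/2} + z_β) / d)².
z_{α/2} + z_β = 2.326 + 1.036 = 3.362.
n = 2 × (3.362 / 0.28)² = 2 × 12.007² = 2 × 144.17 = 288.3.
Round up to the next whole participant.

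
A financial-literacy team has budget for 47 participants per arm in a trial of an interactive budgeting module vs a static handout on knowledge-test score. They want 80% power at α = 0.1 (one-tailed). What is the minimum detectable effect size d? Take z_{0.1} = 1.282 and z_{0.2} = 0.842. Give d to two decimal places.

For two independent groups of n = 47 each: d_min = (z_{α} + z_β)·√(2/n).
z-sum = 1.282 + 0.842 = 2.124.
d_min = 2.124 × √(2/47) = 2.124 × 0.2063 = 0.438.

d_min ≈ 0.44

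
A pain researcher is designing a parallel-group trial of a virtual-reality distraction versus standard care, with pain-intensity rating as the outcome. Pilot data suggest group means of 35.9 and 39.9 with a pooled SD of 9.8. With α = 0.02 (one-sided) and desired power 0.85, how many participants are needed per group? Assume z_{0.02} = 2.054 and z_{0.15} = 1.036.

Cohen's d = |M₁ − M₂| / SD_pooled = |35.9 − 39.9| / 9.8 = 4.0 / 9.8 = 0.408.
For two independent groups with equal n: n = 2·((z_{α} + z_β) / d)².
z_{α} + z_β = 2.054 + 1.036 = 3.090.
n = 2 × (3.090 / 0.408)² = 2 × 7.574² = 2 × 57.36 = 114.7.
Round up to the next whole participant.

n = 115 per group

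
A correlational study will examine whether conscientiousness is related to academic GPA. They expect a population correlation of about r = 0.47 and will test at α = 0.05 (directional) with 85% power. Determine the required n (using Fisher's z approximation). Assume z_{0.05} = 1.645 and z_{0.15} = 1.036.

n = 31

Fisher's z: C = ½·ln((1+r)/(1−r)) = ½·ln(2.7736) = 0.5101.
n = ((z_{α} + z_β)/C)² + 3.
(1.645 + 1.036) / 0.5101 = 2.681 / 0.5101 = 5.256.
n = 5.256² + 3 = 27.62 + 3 = 30.6.
Round up.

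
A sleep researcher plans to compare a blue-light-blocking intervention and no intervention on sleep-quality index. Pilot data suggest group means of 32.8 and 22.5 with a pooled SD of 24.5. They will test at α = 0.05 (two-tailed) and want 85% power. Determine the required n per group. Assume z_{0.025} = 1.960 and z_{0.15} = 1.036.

n = 102 per group

Cohen's d = |M₁ − M₂| / SD_pooled = |32.8 − 22.5| / 24.5 = 10.3 / 24.5 = 0.420.
For two independent groups with equal n: n = 2·((z_{α/2} + z_β) / d)².
z_{α/2} + z_β = 1.960 + 1.036 = 2.996.
n = 2 × (2.996 / 0.420)² = 2 × 7.133² = 2 × 50.88 = 101.8.
Round up to the next whole participant.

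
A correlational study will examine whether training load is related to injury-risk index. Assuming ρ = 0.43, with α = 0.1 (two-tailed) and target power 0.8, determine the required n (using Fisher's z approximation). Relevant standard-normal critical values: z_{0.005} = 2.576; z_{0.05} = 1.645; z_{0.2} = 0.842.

Fisher's z: C = ½·ln((1+r)/(1−r)) = ½·ln(2.5088) = 0.4599.
n = ((z_{α/2} + z_β)/C)² + 3.
(1.645 + 0.842) / 0.4599 = 2.487 / 0.4599 = 5.408.
n = 5.408² + 3 = 29.24 + 3 = 32.2.
Round up.

n = 33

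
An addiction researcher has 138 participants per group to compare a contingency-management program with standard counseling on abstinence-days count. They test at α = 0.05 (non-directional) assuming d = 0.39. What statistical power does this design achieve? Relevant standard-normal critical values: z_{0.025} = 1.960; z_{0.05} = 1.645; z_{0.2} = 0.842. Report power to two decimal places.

For two equal groups, power = Φ(d·√(n/2) − z_{α/2}).
d·√(n/2) = 0.39 × √(138/2) = 0.39 × 8.307 = 3.240.
z_β = 3.240 − 1.960 = 1.280.
Power = Φ(1.280) = 0.900.

power ≈ 0.90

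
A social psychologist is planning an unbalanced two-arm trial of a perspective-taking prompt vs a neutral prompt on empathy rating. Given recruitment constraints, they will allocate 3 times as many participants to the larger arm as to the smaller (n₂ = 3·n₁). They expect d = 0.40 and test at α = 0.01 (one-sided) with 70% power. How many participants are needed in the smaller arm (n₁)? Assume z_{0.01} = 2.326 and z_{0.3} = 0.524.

n₁ = 68

With allocation ratio k = n₂/n₁ = 3, Var(x̄₁−x̄₂) = σ²(1/n₁ + 1/(k·n₁)) = σ²·(k+1)/(k·n₁).
So n₁ = (1 + 1/k)·((z_{α} + z_β)/d)² = 1.333 × (2.850/0.40)².
n₁ = 1.333 × 50.77 = 67.7.
Round up: n₁ = 68, giving n₂ = 3 × 68 = 204.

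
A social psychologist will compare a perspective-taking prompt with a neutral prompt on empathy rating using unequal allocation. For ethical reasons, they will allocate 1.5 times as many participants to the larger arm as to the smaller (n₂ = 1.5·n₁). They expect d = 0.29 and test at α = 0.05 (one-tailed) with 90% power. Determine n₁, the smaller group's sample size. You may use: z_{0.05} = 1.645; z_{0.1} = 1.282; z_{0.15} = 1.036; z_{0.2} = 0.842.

n₁ = 170

With allocation ratio k = n₂/n₁ = 1.5, Var(x̄₁−x̄₂) = σ²(1/n₁ + 1/(k·n₁)) = σ²·(k+1)/(k·n₁).
So n₁ = (1 + 1/k)·((z_{α} + z_β)/d)² = 1.667 × (2.927/0.29)².
n₁ = 1.667 × 101.87 = 169.8.
Round up: n₁ = 170, giving n₂ = 1.5 × 170 = 255.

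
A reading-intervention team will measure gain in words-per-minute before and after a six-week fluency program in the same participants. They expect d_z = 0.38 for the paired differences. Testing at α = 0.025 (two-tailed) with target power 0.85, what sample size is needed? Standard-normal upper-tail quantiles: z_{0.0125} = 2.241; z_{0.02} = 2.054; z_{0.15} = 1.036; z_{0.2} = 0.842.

For a paired (one-sample on differences) test: n = ((z_{α/2} + z_β) / d)².
z_{α/2} + z_β = 2.241 + 1.036 = 3.277.
n = (3.277 / 0.38)² = 8.624² = 74.37.
Round up.

n = 75 pairs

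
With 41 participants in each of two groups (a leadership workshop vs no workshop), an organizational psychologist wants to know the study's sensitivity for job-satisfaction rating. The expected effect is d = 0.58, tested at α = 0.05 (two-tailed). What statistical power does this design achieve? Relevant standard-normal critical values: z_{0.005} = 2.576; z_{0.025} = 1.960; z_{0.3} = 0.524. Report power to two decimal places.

power ≈ 0.75

For two equal groups, power = Φ(d·√(n/2) − z_{α/2}).
d·√(n/2) = 0.58 × √(41/2) = 0.58 × 4.528 = 2.626.
z_β = 2.626 − 1.960 = 0.666.
Power = Φ(0.666) = 0.747.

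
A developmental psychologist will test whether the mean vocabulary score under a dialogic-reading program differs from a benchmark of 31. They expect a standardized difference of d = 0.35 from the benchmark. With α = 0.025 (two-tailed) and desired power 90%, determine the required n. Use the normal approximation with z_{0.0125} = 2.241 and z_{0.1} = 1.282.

For a one-sample test: n = ((z_{α/2} + z_β) / d)².
z_{α/2} + z_β = 2.241 + 1.282 = 3.523.
n = (3.523 / 0.35)² = 10.066² = 101.32.
Round up.

n = 102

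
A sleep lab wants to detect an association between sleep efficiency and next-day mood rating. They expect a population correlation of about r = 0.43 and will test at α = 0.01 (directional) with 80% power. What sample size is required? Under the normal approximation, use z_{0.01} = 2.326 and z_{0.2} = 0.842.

Fisher's z: C = ½·ln((1+r)/(1−r)) = ½·ln(2.5088) = 0.4599.
n = ((z_{α} + z_β)/C)² + 3.
(2.326 + 0.842) / 0.4599 = 3.168 / 0.4599 = 6.888.
n = 6.888² + 3 = 47.45 + 3 = 50.5.
Round up.

n = 51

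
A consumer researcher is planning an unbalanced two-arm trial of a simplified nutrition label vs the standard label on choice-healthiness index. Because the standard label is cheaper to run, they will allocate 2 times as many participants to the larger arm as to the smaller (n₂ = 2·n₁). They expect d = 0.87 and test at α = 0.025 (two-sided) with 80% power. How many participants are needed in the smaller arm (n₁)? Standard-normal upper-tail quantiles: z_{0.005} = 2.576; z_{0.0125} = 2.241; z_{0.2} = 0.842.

With allocation ratio k = n₂/n₁ = 2, Var(x̄₁−x̄₂) = σ²(1/n₁ + 1/(k·n₁)) = σ²·(k+1)/(k·n₁).
So n₁ = (1 + 1/k)·((z_{α/2} + z_β)/d)² = 1.500 × (3.083/0.87)².
n₁ = 1.500 × 12.56 = 18.8.
Round up: n₁ = 19, giving n₂ = 2 × 19 = 38.

n₁ = 19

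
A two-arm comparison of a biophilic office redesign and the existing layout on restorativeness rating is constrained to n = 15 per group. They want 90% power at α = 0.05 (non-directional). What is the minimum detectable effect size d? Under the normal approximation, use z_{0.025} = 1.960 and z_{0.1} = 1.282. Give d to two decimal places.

For two independent groups of n = 15 each: d_min = (z_{α/2} + z_β)·√(2/n).
z-sum = 1.960 + 1.282 = 3.242.
d_min = 3.242 × √(2/15) = 3.242 × 0.3651 = 1.184.

d_min ≈ 1.18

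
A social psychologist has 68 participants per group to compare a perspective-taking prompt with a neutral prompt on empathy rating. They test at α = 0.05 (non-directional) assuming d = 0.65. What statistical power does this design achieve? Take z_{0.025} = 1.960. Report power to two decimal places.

For two equal groups, power = Φ(d·√(n/2) − z_{α/2}).
d·√(n/2) = 0.65 × √(68/2) = 0.65 × 5.831 = 3.790.
z_β = 3.790 − 1.960 = 1.830.
Power = Φ(1.830) = 0.966.

power ≈ 0.97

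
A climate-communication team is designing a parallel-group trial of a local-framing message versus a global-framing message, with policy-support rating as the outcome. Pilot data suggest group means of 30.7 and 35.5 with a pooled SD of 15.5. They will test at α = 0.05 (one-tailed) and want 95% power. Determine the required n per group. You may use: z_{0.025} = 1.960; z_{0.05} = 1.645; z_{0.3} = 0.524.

n = 226 per group

Cohen's d = |M₁ − M₂| / SD_pooled = |30.7 − 35.5| / 15.5 = 4.8 / 15.5 = 0.310.
For two independent groups with equal n: n = 2·((z_{α} + z_β) / d)².
z_{α} + z_β = 1.645 + 1.645 = 3.290.
n = 2 × (3.290 / 0.310)² = 2 × 10.613² = 2 × 112.63 = 225.3.
Round up to the next whole participant.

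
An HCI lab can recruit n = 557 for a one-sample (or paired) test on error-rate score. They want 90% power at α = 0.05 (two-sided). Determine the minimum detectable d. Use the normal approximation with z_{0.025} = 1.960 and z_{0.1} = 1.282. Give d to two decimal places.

d_min ≈ 0.14

For a single sample (or paired design) of n = 557: d_min = (z_{α/2} + z_β)/√n.
z-sum = 1.960 + 1.282 = 3.242.
d_min = 3.242 / √557 = 3.242 / 23.601 = 0.137.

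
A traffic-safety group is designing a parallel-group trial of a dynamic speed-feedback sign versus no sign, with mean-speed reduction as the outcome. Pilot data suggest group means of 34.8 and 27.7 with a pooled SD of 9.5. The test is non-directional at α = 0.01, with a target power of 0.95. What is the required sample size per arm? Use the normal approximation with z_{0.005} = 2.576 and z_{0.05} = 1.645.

Cohen's d = |M₁ − M₂| / SD_pooled = |34.8 − 27.7| / 9.5 = 7.1 / 9.5 = 0.747.
For two independent groups with equal n: n = 2·((z_{α/2} + z_β) / d)².
z_{α/2} + z_β = 2.576 + 1.645 = 4.221.
n = 2 × (4.221 / 0.747)² = 2 × 5.651² = 2 × 31.93 = 63.9.
Round up to the next whole participant.

n = 64 per group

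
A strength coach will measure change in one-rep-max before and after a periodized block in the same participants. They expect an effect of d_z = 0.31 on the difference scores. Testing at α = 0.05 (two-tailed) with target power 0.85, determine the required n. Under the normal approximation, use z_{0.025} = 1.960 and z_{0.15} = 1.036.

n = 94 pairs

For a paired (one-sample on differences) test: n = ((z_{α/2} + z_β) / d)².
z_{α/2} + z_β = 1.960 + 1.036 = 2.996.
n = (2.996 / 0.31)² = 9.665² = 93.40.
Round up.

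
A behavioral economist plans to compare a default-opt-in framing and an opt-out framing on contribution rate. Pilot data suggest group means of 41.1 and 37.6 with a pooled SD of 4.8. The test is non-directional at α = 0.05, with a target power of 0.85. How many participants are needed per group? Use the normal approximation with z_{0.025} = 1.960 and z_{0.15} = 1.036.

Cohen's d = |M₁ − M₂| / SD_pooled = |41.1 − 37.6| / 4.8 = 3.5 / 4.8 = 0.729.
For two independent groups with equal n: n = 2·((z_{α/2} + z_β) / d)².
z_{α/2} + z_β = 1.960 + 1.036 = 2.996.
n = 2 × (2.996 / 0.729)² = 2 × 4.110² = 2 × 16.89 = 33.8.
Round up to the next whole participant.

n = 34 per group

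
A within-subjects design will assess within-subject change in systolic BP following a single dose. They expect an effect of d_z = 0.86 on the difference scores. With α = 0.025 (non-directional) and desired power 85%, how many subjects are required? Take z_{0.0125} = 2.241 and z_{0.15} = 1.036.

For a paired (one-sample on differences) test: n = ((z_{α/2} + z_β) / d)².
z_{α/2} + z_β = 2.241 + 1.036 = 3.277.
n = (3.277 / 0.86)² = 3.810² = 14.52.
Round up.

n = 15 pairs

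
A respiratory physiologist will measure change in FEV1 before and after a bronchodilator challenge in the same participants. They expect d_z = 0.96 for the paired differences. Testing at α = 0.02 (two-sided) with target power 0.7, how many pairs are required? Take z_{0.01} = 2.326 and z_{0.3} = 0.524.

n = 9 pairs

For a paired (one-sample on differences) test: n = ((z_{α/2} + z_β) / d)².
z_{α/2} + z_β = 2.326 + 0.524 = 2.850.
n = (2.850 / 0.96)² = 2.969² = 8.81.
Round up.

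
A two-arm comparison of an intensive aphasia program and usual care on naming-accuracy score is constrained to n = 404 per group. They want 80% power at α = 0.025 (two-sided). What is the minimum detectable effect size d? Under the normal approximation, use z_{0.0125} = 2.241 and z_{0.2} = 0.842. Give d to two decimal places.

For two independent groups of n = 404 each: d_min = (z_{α/2} + z_β)·√(2/n).
z-sum = 2.241 + 0.842 = 3.083.
d_min = 3.083 × √(2/404) = 3.083 × 0.0704 = 0.217.

d_min ≈ 0.22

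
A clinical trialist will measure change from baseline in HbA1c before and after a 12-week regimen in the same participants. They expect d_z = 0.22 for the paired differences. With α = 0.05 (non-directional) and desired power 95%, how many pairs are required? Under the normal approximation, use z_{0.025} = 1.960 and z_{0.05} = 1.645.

n = 269 pairs

For a paired (one-sample on differences) test: n = ((z_{α/2} + z_β) / d)².
z_{α/2} + z_β = 1.960 + 1.645 = 3.605.
n = (3.605 / 0.22)² = 16.386² = 268.51.
Round up.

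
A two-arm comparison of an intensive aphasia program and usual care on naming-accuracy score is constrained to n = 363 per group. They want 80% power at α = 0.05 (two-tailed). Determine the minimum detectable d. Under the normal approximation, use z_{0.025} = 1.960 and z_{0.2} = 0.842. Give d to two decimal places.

d_min ≈ 0.21

For two independent groups of n = 363 each: d_min = (z_{α/2} + z_β)·√(2/n).
z-sum = 1.960 + 0.842 = 2.802.
d_min = 2.802 × √(2/363) = 2.802 × 0.0742 = 0.208.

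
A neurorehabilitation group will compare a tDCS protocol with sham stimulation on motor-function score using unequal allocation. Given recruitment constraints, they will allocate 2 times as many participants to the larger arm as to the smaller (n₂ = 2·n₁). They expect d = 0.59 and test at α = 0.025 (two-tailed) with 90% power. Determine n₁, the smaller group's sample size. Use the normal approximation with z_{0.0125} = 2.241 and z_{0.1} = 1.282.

With allocation ratio k = n₂/n₁ = 2, Var(x̄₁−x̄₂) = σ²(1/n₁ + 1/(k·n₁)) = σ²·(k+1)/(k·n₁).
So n₁ = (1 + 1/k)·((z_{α/2} + z_β)/d)² = 1.500 × (3.523/0.59)².
n₁ = 1.500 × 35.66 = 53.5.
Round up: n₁ = 54, giving n₂ = 2 × 54 = 108.

n₁ = 54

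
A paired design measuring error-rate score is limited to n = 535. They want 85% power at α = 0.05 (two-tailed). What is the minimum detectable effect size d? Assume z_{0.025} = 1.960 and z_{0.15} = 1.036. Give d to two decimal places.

d_min ≈ 0.13

For a single sample (or paired design) of n = 535: d_min = (z_{α/2} + z_β)/√n.
z-sum = 1.960 + 1.036 = 2.996.
d_min = 2.996 / √535 = 2.996 / 23.130 = 0.130.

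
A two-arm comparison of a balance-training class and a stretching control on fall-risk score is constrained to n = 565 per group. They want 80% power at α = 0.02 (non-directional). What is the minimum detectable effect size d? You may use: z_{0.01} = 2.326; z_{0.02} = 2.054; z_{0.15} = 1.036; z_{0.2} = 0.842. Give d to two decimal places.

d_min ≈ 0.19

For two independent groups of n = 565 each: d_min = (z_{α/2} + z_β)·√(2/n).
z-sum = 2.326 + 0.842 = 3.168.
d_min = 3.168 × √(2/565) = 3.168 × 0.0595 = 0.188.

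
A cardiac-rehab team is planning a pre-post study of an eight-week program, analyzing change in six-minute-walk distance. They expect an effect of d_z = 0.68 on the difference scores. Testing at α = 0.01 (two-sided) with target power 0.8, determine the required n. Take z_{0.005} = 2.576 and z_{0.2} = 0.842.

n = 26 pairs

For a paired (one-sample on differences) test: n = ((z_{α/2} + z_β) / d)².
z_{α/2} + z_β = 2.576 + 0.842 = 3.418.
n = (3.418 / 0.68)² = 5.026² = 25.27.
Round up.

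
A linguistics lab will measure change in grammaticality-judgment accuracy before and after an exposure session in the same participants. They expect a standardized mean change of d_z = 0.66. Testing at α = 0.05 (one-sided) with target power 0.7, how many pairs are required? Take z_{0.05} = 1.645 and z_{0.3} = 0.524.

n = 11 pairs

For a paired (one-sample on differences) test: n = ((z_{α} + z_β) / d)².
z_{α} + z_β = 1.645 + 0.524 = 2.169.
n = (2.169 / 0.66)² = 3.286² = 10.80.
Round up.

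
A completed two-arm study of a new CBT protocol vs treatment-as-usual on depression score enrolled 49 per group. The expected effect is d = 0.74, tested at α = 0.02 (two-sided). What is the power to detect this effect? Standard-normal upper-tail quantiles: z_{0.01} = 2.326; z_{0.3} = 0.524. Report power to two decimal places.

For two equal groups, power = Φ(d·√(n/2) − z_{α/2}).
d·√(n/2) = 0.74 × √(49/2) = 0.74 × 4.950 = 3.663.
z_β = 3.663 − 2.326 = 1.337.
Power = Φ(1.337) = 0.909.

power ≈ 0.91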